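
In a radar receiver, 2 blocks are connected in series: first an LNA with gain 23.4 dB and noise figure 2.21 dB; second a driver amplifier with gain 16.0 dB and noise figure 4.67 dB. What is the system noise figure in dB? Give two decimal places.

2.23 dB

Convert to linear (a loss of L dB is a gain of −L dB): F_i = 10^(NF_i/10), G_i = 10^(G_i,dB/10)
  Stage 1: F_1 = 10^(2.21/10) = 1.663, G_1 = 10^(23.4/10) = 218.8
  Stage 2: F_2 = 10^(4.67/10) = 2.931, G_2 = 10^(16.0/10) = 39.81
Friis cascade:
  F = 1.663 + (2.931 − 1)/218.8 = 1.672
NF = 10 log₁₀(1.672) = 2.23 dB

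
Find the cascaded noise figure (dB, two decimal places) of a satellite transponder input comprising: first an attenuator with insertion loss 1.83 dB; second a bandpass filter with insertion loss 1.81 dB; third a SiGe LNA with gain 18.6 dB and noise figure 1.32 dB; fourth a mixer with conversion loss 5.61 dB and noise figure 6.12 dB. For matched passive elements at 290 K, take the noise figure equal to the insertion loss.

Convert to linear (a loss of L dB is a gain of −L dB): F_i = 10^(NF_i/10), G_i = 10^(G_i,dB/10)
  Stage 1: F_1 = 10^(1.83/10) = 1.524, G_1 = 10^(−1.83/10) = 0.6561
  Stage 2: F_2 = 10^(1.81/10) = 1.517, G_2 = 10^(−1.81/10) = 0.6592
  Stage 3: F_3 = 10^(1.32/10) = 1.355, G_3 = 10^(18.6/10) = 72.44
  Stage 4: F_4 = 10^(6.12/10) = 4.093, G_4 = 10^(−5.61/10) = 0.2748
Friis cascade:
  F = 1.524 + (1.517 − 1)/0.6561 + (1.355 − 1)/0.4325 + (4.093 − 1)/31.33 = 3.232
NF = 10 log₁₀(3.232) = 5.09 dB

5.09 dB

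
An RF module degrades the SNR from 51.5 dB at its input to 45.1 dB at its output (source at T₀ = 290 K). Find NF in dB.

NF (dB) = SNR_in(dB) − SNR_out(dB) when the source is at T₀
NF = 51.5 − 45.1 = 6.4 dB

6.4 dB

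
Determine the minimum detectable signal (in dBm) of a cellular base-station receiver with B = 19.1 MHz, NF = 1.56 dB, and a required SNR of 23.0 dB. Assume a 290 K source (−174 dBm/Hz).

Sensitivity = −174 + 10 log₁₀(B) + NF + SNR_min
= −174 + 72.81 + 1.56 + 23.0
= −76.63 dBm → −76.6 dBm

−76.6 dBm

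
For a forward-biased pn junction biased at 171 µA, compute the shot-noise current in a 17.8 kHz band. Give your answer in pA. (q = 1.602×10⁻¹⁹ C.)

I_n = √(2qI·B)
2qI·B = 2 × 1.602×10⁻¹⁹ × 1.71×10⁻⁴ × 1.78×10⁴ = 9.75×10⁻¹⁹ A²
I_n = √(9.75×10⁻¹⁹) = 9.88×10⁻¹⁰ A = 988 pA

988 pA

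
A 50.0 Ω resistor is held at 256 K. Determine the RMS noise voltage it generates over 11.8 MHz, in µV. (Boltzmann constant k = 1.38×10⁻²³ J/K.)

2.89 µV

V_n = √(4kTRB)
4kTRB = 4 × 1.38×10⁻²³ × 256 × 5.00×10¹ × 1.18×10⁷ = 8.34×10⁻¹² V²
V_n = √(8.34×10⁻¹²) = 2.89×10⁻⁶ V = 2.89 µV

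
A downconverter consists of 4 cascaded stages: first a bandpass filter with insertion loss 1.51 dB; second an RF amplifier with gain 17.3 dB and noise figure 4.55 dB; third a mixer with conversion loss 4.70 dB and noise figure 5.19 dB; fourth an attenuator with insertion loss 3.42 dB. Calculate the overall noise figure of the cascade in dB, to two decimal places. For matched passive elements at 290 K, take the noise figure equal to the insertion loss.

6.22 dB

Convert to linear (a loss of L dB is a gain of −L dB): F_i = 10^(NF_i/10), G_i = 10^(G_i,dB/10)
  Stage 1: F_1 = 10^(1.51/10) = 1.416, G_1 = 10^(−1.51/10) = 0.7063
  Stage 2: F_2 = 10^(4.55/10) = 2.851, G_2 = 10^(17.3/10) = 53.70
  Stage 3: F_3 = 10^(5.19/10) = 3.304, G_3 = 10^(−4.70/10) = 0.3388
  Stage 4: F_4 = 10^(3.42/10) = 2.198, G_4 = 10^(−3.42/10) = 0.4550
Friis cascade:
  F = 1.416 + (2.851 − 1)/0.7063 + (3.304 − 1)/37.93 + (2.198 − 1)/12.85 = 4.190
NF = 10 log₁₀(4.190) = 6.22 dB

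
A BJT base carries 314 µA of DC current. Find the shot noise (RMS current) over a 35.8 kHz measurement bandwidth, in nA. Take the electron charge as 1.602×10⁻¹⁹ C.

I_n = √(2qI·B)
2qI·B = 2 × 1.602×10⁻¹⁹ × 3.14×10⁻⁴ × 3.58×10⁴ = 3.60×10⁻¹⁸ A²
I_n = √(3.60×10⁻¹⁸) = 1.90×10⁻⁹ A = 1.90 nA

1.90 nA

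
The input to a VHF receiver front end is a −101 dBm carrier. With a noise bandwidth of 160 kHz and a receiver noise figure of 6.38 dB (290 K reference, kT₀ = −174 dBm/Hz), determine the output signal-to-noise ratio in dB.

Noise floor: N = −174 + 10 log₁₀(B) + NF
10 log₁₀(1.60×10⁵) = 52.04 dB
N = −174 + 52.04 + 6.38 = −115.58 dBm
SNR = P_sig − N = −101 − (−115.58) = 14.58 dB → 14.6 dB

14.6 dB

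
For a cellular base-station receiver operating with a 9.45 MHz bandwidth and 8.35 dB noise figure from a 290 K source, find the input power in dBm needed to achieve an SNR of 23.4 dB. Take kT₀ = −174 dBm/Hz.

−72.5 dBm

Sensitivity = −174 + 10 log₁₀(B) + NF + SNR_min
= −174 + 69.75 + 8.35 + 23.4
= −72.50 dBm → −72.5 dBm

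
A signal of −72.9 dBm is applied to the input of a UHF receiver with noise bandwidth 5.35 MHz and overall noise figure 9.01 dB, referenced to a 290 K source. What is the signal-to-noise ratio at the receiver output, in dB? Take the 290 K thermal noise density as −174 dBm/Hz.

24.8 dB

Noise floor: N = −174 + 10 log₁₀(B) + NF
10 log₁₀(5.35×10⁶) = 67.28 dB
N = −174 + 67.28 + 9.01 = −97.71 dBm
SNR = P_sig − N = −72.9 − (−97.71) = 24.81 dB → 24.8 dB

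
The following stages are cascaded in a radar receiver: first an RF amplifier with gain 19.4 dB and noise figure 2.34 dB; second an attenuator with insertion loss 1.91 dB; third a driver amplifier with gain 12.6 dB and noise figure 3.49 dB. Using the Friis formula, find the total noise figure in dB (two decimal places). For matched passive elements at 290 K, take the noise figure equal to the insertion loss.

Convert to linear (a loss of L dB is a gain of −L dB): F_i = 10^(NF_i/10), G_i = 10^(G_i,dB/10)
  Stage 1: F_1 = 10^(2.34/10) = 1.714, G_1 = 10^(19.4/10) = 87.10
  Stage 2: F_2 = 10^(1.91/10) = 1.552, G_2 = 10^(−1.91/10) = 0.6442
  Stage 3: F_3 = 10^(3.49/10) = 2.234, G_3 = 10^(12.6/10) = 18.20
Friis cascade:
  F = 1.714 + (1.552 − 1)/87.10 + (2.234 − 1)/56.10 = 1.742
NF = 10 log₁₀(1.742) = 2.41 dB

2.41 dB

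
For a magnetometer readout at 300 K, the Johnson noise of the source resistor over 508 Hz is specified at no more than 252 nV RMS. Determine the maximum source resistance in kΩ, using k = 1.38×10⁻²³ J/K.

Johnson–Nyquist: V_n = √(4kTRB) ⇒ R = V_n² / (4kTB)
4kTB = 4 × 1.38×10⁻²³ × 300 × 5.08×10² = 8.41×10⁻¹⁸
R = (2.52×10⁻⁷)² / 8.41×10⁻¹⁸ = 7.55×10³ Ω = 7.55 kΩ

7.55 kΩ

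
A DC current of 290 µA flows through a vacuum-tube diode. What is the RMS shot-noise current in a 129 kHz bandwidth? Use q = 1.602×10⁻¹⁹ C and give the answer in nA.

3.46 nA

I_n = √(2qI·B)
2qI·B = 2 × 1.602×10⁻¹⁹ × 2.90×10⁻⁴ × 1.29×10⁵ = 1.20×10⁻¹⁷ A²
I_n = √(1.20×10⁻¹⁷) = 3.46×10⁻⁹ A = 3.46 nA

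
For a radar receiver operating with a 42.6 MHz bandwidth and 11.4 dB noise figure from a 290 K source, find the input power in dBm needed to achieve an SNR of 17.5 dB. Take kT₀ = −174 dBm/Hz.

Sensitivity = −174 + 10 log₁₀(B) + NF + SNR_min
= −174 + 76.29 + 11.4 + 17.5
= −68.81 dBm → −68.8 dBm

−68.8 dBm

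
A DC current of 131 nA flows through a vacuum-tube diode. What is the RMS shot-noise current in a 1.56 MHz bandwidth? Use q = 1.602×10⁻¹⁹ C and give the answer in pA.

I_n = √(2qI·B)
2qI·B = 2 × 1.602×10⁻¹⁹ × 1.31×10⁻⁷ × 1.56×10⁶ = 6.55×10⁻²⁰ A²
I_n = √(6.55×10⁻²⁰) = 2.56×10⁻¹⁰ A = 256 pA

256 pA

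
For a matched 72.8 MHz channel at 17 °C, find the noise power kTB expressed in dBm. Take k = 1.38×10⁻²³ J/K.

T = 17 °C + 273.15 = 290.15 K
P_n = kTB = 1.38×10⁻²³ × 290.15 × 7.28×10⁷ = 2.91×10⁻¹³ W
In dBm: 10 log₁₀(2.91×10⁻¹³ / 10⁻³) = −95.4 dBm

−95.4 dBm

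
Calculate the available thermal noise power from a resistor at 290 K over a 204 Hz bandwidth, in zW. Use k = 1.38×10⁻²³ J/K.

816 zW

P_n = kTB = 1.38×10⁻²³ × 290 × 2.04×10² = 8.16×10⁻¹⁹ W = 816 zW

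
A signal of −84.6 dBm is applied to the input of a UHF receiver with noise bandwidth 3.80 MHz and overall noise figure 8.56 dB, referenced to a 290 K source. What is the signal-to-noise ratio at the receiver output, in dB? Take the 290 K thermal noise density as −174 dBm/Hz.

15.0 dB

Noise floor: N = −174 + 10 log₁₀(B) + NF
10 log₁₀(3.80×10⁶) = 65.8 dB
N = −174 + 65.8 + 8.56 = −99.64 dBm
SNR = P_sig − N = −84.6 − (−99.64) = 15.04 dB → 15.0 dB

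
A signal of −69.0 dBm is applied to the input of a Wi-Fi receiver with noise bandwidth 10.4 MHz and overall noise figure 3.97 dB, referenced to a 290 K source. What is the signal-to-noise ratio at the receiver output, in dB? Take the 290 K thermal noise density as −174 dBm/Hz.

30.9 dB

Noise floor: N = −174 + 10 log₁₀(B) + NF
10 log₁₀(1.04×10⁷) = 70.17 dB
N = −174 + 70.17 + 3.97 = −99.86 dBm
SNR = P_sig − N = −69.0 − (−99.86) = 30.86 dB → 30.9 dB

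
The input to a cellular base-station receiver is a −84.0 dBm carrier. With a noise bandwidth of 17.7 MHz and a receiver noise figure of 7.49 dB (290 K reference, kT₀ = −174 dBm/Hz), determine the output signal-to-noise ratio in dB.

10.0 dB

Noise floor: N = −174 + 10 log₁₀(B) + NF
10 log₁₀(1.77×10⁷) = 72.48 dB
N = −174 + 72.48 + 7.49 = −94.03 dBm
SNR = P_sig − N = −84.0 − (−94.03) = 10.03 dB → 10.0 dB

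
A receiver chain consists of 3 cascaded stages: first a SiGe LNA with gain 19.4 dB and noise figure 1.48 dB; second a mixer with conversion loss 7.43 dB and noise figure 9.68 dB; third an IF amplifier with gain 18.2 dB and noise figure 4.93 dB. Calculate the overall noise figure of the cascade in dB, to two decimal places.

2.14 dB

Convert to linear (a loss of L dB is a gain of −L dB): F_i = 10^(NF_i/10), G_i = 10^(G_i,dB/10)
  Stage 1: F_1 = 10^(1.48/10) = 1.406, G_1 = 10^(19.4/10) = 87.10
  Stage 2: F_2 = 10^(9.68/10) = 9.290, G_2 = 10^(−7.43/10) = 0.1807
  Stage 3: F_3 = 10^(4.93/10) = 3.112, G_3 = 10^(18.2/10) = 66.07
Friis cascade:
  F = 1.406 + (9.290 − 1)/87.10 + (3.112 − 1)/15.74 = 1.635
NF = 10 log₁₀(1.635) = 2.14 dB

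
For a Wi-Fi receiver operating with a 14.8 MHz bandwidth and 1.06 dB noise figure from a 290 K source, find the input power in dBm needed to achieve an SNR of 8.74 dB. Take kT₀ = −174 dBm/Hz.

−92.5 dBm

Sensitivity = −174 + 10 log₁₀(B) + NF + SNR_min
= −174 + 71.7 + 1.06 + 8.74
= −92.50 dBm → −92.5 dBm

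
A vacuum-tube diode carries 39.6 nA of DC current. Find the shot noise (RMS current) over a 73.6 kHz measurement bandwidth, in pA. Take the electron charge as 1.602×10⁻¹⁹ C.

30.6 pA

I_n = √(2qI·B)
2qI·B = 2 × 1.602×10⁻¹⁹ × 3.96×10⁻⁸ × 7.36×10⁴ = 9.34×10⁻²² A²
I_n = √(9.34×10⁻²²) = 3.06×10⁻¹¹ A = 30.6 pA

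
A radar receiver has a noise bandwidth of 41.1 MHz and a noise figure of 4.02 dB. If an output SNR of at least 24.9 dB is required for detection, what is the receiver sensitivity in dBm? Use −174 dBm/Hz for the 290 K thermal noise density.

−68.9 dBm

Sensitivity = −174 + 10 log₁₀(B) + NF + SNR_min
= −174 + 76.14 + 4.02 + 24.9
= −68.94 dBm → −68.9 dBm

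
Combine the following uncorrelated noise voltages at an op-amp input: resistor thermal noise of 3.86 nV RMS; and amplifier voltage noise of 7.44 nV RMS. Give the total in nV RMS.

Uncorrelated sources add in power (mean-square): V_tot = √(ΣV_i²)
V_tot = √[(3.86×10⁻⁹)² + (7.44×10⁻⁹)²] = 8.38×10⁻⁹ V = 8.38 nV

8.38 nV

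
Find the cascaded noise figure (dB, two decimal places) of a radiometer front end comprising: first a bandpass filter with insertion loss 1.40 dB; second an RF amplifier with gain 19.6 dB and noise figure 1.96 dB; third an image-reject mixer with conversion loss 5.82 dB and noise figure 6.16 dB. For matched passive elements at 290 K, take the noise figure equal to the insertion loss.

Convert to linear (a loss of L dB is a gain of −L dB): F_i = 10^(NF_i/10), G_i = 10^(G_i,dB/10)
  Stage 1: F_1 = 10^(1.40/10) = 1.380, G_1 = 10^(−1.40/10) = 0.7244
  Stage 2: F_2 = 10^(1.96/10) = 1.570, G_2 = 10^(19.6/10) = 91.20
  Stage 3: F_3 = 10^(6.16/10) = 4.130, G_3 = 10^(−5.82/10) = 0.2618
Friis cascade:
  F = 1.380 + (1.570 − 1)/0.7244 + (4.130 − 1)/66.07 = 2.215
NF = 10 log₁₀(2.215) = 3.45 dB

3.45 dB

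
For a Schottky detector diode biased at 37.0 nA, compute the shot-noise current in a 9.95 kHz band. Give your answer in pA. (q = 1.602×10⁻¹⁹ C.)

10.9 pA

I_n = √(2qI·B)
2qI·B = 2 × 1.602×10⁻¹⁹ × 3.70×10⁻⁸ × 9.95×10³ = 1.18×10⁻²² A²
I_n = √(1.18×10⁻²²) = 1.09×10⁻¹¹ A = 10.9 pA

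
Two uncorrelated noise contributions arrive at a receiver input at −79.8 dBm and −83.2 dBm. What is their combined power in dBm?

−78.2 dBm

Convert to linear, add, convert back:
P₁ = 1.05×10⁻¹¹ W, P₂ = 4.79×10⁻¹² W
P_tot = 1.53×10⁻¹¹ W → 10 log₁₀(P_tot / 10⁻³) = −78.2 dBm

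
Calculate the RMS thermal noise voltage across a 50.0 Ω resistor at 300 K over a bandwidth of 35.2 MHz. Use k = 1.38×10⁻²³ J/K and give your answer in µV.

V_n = √(4kTRB)
4kTRB = 4 × 1.38×10⁻²³ × 300 × 5.00×10¹ × 3.52×10⁷ = 2.91×10⁻¹¹ V²
V_n = √(2.91×10⁻¹¹) = 5.40×10⁻⁶ V = 5.40 µV

5.40 µV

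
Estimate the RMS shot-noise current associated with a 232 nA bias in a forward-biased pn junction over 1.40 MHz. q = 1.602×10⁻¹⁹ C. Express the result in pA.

323 pA

I_n = √(2qI·B)
2qI·B = 2 × 1.602×10⁻¹⁹ × 2.32×10⁻⁷ × 1.40×10⁶ = 1.04×10⁻¹⁹ A²
I_n = √(1.04×10⁻¹⁹) = 3.23×10⁻¹⁰ A = 323 pA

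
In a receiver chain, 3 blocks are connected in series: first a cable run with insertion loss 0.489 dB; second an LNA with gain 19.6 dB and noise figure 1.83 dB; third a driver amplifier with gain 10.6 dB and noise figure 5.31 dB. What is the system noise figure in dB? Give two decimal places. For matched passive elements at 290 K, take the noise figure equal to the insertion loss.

2.39 dB

Convert to linear (a loss of L dB is a gain of −L dB): F_i = 10^(NF_i/10), G_i = 10^(G_i,dB/10)
  Stage 1: F_1 = 10^(0.489/10) = 1.119, G_1 = 10^(−0.489/10) = 0.8935
  Stage 2: F_2 = 10^(1.83/10) = 1.524, G_2 = 10^(19.6/10) = 91.20
  Stage 3: F_3 = 10^(5.31/10) = 3.396, G_3 = 10^(10.6/10) = 11.48
Friis cascade:
  F = 1.119 + (1.524 − 1)/0.8935 + (3.396 − 1)/81.49 = 1.735
NF = 10 log₁₀(1.735) = 2.39 dB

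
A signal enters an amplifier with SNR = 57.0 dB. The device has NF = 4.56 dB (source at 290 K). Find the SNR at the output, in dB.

52.44 dB

By definition F = SNR_in/SNR_out, so in dB: SNR_out = SNR_in − NF
SNR_out = 57.0 − 4.56 = 52.44 dB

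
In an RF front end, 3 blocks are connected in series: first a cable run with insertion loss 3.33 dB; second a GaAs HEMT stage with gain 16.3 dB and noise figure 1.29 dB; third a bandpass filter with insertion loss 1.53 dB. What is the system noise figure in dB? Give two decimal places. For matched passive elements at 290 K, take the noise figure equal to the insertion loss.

4.65 dB

Convert to linear (a loss of L dB is a gain of −L dB): F_i = 10^(NF_i/10), G_i = 10^(G_i,dB/10)
  Stage 1: F_1 = 10^(3.33/10) = 2.153, G_1 = 10^(−3.33/10) = 0.4645
  Stage 2: F_2 = 10^(1.29/10) = 1.346, G_2 = 10^(16.3/10) = 42.66
  Stage 3: F_3 = 10^(1.53/10) = 1.422, G_3 = 10^(−1.53/10) = 0.7031
Friis cascade:
  F = 2.153 + (1.346 − 1)/0.4645 + (1.422 − 1)/19.82 = 2.919
NF = 10 log₁₀(2.919) = 4.65 dB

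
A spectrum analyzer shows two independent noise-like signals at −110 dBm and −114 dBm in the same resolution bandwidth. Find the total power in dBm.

−108.5 dBm

Convert to linear, add, convert back:
P₁ = 1.00×10⁻¹⁴ W, P₂ = 3.98×10⁻¹⁵ W
P_tot = 1.40×10⁻¹⁴ W → 10 log₁₀(P_tot / 10⁻³) = −108.5 dBm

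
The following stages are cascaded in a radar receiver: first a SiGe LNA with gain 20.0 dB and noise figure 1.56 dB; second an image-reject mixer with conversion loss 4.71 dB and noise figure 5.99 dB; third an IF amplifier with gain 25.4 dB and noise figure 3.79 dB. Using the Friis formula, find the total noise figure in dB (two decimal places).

1.77 dB

Convert to linear (a loss of L dB is a gain of −L dB): F_i = 10^(NF_i/10), G_i = 10^(G_i,dB/10)
  Stage 1: F_1 = 10^(1.56/10) = 1.432, G_1 = 10^(20.0/10) = 100.0
  Stage 2: F_2 = 10^(5.99/10) = 3.972, G_2 = 10^(−4.71/10) = 0.3381
  Stage 3: F_3 = 10^(3.79/10) = 2.393, G_3 = 10^(25.4/10) = 346.7
Friis cascade:
  F = 1.432 + (3.972 − 1)/100.0 + (2.393 − 1)/33.81 = 1.503
NF = 10 log₁₀(1.503) = 1.77 dB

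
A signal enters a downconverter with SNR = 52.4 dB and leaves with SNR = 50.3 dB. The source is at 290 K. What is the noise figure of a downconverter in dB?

NF (dB) = SNR_in(dB) − SNR_out(dB) when the source is at T₀
NF = 52.4 − 50.3 = 2.1 dB

2.1 dB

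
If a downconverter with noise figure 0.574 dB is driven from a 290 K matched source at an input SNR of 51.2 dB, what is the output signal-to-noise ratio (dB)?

By definition F = SNR_in/SNR_out, so in dB: SNR_out = SNR_in − NF
SNR_out = 51.2 − 0.574 = 50.626 dB

50.626 dB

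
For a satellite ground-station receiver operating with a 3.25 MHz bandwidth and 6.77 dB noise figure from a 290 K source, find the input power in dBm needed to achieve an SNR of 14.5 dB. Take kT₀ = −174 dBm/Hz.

Sensitivity = −174 + 10 log₁₀(B) + NF + SNR_min
= −174 + 65.12 + 6.77 + 14.5
= −87.61 dBm → −87.6 dBm

−87.6 dBm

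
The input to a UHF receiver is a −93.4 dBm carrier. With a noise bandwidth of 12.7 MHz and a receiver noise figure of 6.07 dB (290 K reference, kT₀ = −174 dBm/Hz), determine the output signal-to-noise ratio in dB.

Noise floor: N = −174 + 10 log₁₀(B) + NF
10 log₁₀(1.27×10⁷) = 71.04 dB
N = −174 + 71.04 + 6.07 = −96.89 dBm
SNR = P_sig − N = −93.4 − (−96.89) = 3.49 dB → 3.5 dB

3.5 dB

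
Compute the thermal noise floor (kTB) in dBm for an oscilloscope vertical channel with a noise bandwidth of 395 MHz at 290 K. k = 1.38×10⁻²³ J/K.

P_n = kTB = 1.38×10⁻²³ × 290 × 3.95×10⁸ = 1.58×10⁻¹² W
In dBm: 10 log₁₀(1.58×10⁻¹² / 10⁻³) = −88.0 dBm

−88.0 dBm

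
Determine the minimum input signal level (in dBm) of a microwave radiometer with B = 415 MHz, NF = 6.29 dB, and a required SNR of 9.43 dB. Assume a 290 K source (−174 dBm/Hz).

Sensitivity = −174 + 10 log₁₀(B) + NF + SNR_min
= −174 + 86.18 + 6.29 + 9.43
= −72.10 dBm → −72.1 dBm

−72.1 dBm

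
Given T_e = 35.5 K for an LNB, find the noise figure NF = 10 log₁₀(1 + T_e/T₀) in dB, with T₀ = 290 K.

0.502 dB

F = 1 + T_e/T₀ = 1 + 35.5/290 = 1.12241
NF = 10 log₁₀(1.12241) = 0.502 dB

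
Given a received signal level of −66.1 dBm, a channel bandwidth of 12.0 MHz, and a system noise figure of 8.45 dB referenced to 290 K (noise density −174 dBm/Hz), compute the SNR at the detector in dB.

28.7 dB

Noise floor: N = −174 + 10 log₁₀(B) + NF
10 log₁₀(1.20×10⁷) = 70.79 dB
N = −174 + 70.79 + 8.45 = −94.76 dBm
SNR = P_sig − N = −66.1 − (−94.76) = 28.66 dB → 28.7 dB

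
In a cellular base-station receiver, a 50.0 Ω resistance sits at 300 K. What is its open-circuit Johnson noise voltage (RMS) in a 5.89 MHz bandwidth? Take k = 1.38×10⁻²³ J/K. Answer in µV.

2.21 µV

V_n = √(4kTRB)
4kTRB = 4 × 1.38×10⁻²³ × 300 × 5.00×10¹ × 5.89×10⁶ = 4.88×10⁻¹² V²
V_n = √(4.88×10⁻¹²) = 2.21×10⁻⁶ V = 2.21 µV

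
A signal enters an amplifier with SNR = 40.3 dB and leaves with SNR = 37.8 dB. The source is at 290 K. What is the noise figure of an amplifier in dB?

2.5 dB

NF (dB) = SNR_in(dB) − SNR_out(dB) when the source is at T₀
NF = 40.3 − 37.8 = 2.5 dB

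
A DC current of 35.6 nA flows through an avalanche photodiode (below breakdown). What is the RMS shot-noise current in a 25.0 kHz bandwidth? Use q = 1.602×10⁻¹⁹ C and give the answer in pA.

I_n = √(2qI·B)
2qI·B = 2 × 1.602×10⁻¹⁹ × 3.56×10⁻⁸ × 2.50×10⁴ = 2.85×10⁻²² A²
I_n = √(2.85×10⁻²²) = 1.69×10⁻¹¹ A = 16.9 pA

16.9 pA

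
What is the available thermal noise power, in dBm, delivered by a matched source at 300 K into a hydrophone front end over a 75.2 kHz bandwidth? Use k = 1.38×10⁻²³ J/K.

−125.1 dBm

P_n = kTB = 1.38×10⁻²³ × 300 × 7.52×10⁴ = 3.11×10⁻¹⁶ W
In dBm: 10 log₁₀(3.11×10⁻¹⁶ / 10⁻³) = −125.1 dBm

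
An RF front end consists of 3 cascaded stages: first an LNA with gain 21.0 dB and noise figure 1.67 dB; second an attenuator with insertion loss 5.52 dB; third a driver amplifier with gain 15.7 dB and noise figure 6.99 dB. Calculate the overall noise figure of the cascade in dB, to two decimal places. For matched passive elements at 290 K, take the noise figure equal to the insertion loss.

Convert to linear (a loss of L dB is a gain of −L dB): F_i = 10^(NF_i/10), G_i = 10^(G_i,dB/10)
  Stage 1: F_1 = 10^(1.67/10) = 1.469, G_1 = 10^(21.0/10) = 125.9
  Stage 2: F_2 = 10^(5.52/10) = 3.565, G_2 = 10^(−5.52/10) = 0.2805
  Stage 3: F_3 = 10^(6.99/10) = 5.000, G_3 = 10^(15.7/10) = 37.15
Friis cascade:
  F = 1.469 + (3.565 − 1)/125.9 + (5.000 − 1)/35.32 = 1.603
NF = 10 log₁₀(1.603) = 2.05 dB

2.05 dB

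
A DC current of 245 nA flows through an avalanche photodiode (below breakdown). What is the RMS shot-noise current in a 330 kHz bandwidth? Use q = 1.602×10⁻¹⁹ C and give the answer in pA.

I_n = √(2qI·B)
2qI·B = 2 × 1.602×10⁻¹⁹ × 2.45×10⁻⁷ × 3.30×10⁵ = 2.59×10⁻²⁰ A²
I_n = √(2.59×10⁻²⁰) = 1.61×10⁻¹⁰ A = 161 pA

161 pA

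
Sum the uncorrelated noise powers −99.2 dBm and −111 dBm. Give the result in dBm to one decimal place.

Convert to linear, add, convert back:
P₁ = 1.20×10⁻¹³ W, P₂ = 7.94×10⁻¹⁵ W
P_tot = 1.28×10⁻¹³ W → 10 log₁₀(P_tot / 10⁻³) = −98.9 dBm

−98.9 dBm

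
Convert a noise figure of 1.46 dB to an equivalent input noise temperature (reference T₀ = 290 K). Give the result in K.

F = 10^(1.46/10) = 1.39959
T_e = (F − 1)·T₀ = (1.39959 − 1) × 290 = 116 K

116 K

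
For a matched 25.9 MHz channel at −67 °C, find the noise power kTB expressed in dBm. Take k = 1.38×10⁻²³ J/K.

T = −67 °C + 273.15 = 206.15 K
P_n = kTB = 1.38×10⁻²³ × 206.15 × 2.59×10⁷ = 7.37×10⁻¹⁴ W
In dBm: 10 log₁₀(7.37×10⁻¹⁴ / 10⁻³) = −101.3 dBm

−101.3 dBm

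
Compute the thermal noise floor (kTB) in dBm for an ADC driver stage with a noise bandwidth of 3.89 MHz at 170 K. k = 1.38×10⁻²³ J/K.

P_n = kTB = 1.38×10⁻²³ × 170 × 3.89×10⁶ = 9.13×10⁻¹⁵ W
In dBm: 10 log₁₀(9.13×10⁻¹⁵ / 10⁻³) = −110.4 dBm

−110.4 dBm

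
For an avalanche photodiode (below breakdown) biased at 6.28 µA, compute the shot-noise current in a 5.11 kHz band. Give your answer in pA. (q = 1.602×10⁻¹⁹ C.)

101 pA

I_n = √(2qI·B)
2qI·B = 2 × 1.602×10⁻¹⁹ × 6.28×10⁻⁶ × 5.11×10³ = 1.03×10⁻²⁰ A²
I_n = √(1.03×10⁻²⁰) = 1.01×10⁻¹⁰ A = 101 pA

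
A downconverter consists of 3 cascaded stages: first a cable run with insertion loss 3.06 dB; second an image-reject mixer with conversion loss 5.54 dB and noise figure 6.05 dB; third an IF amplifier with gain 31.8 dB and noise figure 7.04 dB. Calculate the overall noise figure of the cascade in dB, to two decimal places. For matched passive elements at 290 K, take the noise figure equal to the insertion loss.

Convert to linear (a loss of L dB is a gain of −L dB): F_i = 10^(NF_i/10), G_i = 10^(G_i,dB/10)
  Stage 1: F_1 = 10^(3.06/10) = 2.023, G_1 = 10^(−3.06/10) = 0.4943
  Stage 2: F_2 = 10^(6.05/10) = 4.027, G_2 = 10^(−5.54/10) = 0.2793
  Stage 3: F_3 = 10^(7.04/10) = 5.058, G_3 = 10^(31.8/10) = 1514
Friis cascade:
  F = 2.023 + (4.027 − 1)/0.4943 + (5.058 − 1)/0.1380 = 37.55
NF = 10 log₁₀(37.55) = 15.75 dB

15.75 dB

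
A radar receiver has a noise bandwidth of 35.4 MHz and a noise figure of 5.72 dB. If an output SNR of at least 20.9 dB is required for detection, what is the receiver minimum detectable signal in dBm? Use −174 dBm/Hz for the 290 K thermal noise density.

Sensitivity = −174 + 10 log₁₀(B) + NF + SNR_min
= −174 + 75.49 + 5.72 + 20.9
= −71.89 dBm → −71.9 dBm

−71.9 dBm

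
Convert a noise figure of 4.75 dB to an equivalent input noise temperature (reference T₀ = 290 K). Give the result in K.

F = 10^(4.75/10) = 2.98538
T_e = (F − 1)·T₀ = (2.98538 − 1) × 290 = 576 K

576 K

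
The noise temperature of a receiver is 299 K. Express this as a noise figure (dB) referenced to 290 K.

F = 1 + T_e/T₀ = 1 + 299/290 = 2.03103
NF = 10 log₁₀(2.03103) = 3.08 dB

3.08 dB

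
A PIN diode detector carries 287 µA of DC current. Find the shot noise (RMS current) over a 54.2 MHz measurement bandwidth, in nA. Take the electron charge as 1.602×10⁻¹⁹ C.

70.6 nA

I_n = √(2qI·B)
2qI·B = 2 × 1.602×10⁻¹⁹ × 2.87×10⁻⁴ × 5.42×10⁷ = 4.98×10⁻¹⁵ A²
I_n = √(4.98×10⁻¹⁵) = 7.06×10⁻⁸ A = 70.6 nA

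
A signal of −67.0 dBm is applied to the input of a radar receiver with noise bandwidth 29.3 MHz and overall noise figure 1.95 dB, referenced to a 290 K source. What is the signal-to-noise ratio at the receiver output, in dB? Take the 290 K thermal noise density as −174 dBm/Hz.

Noise floor: N = −174 + 10 log₁₀(B) + NF
10 log₁₀(2.93×10⁷) = 74.67 dB
N = −174 + 74.67 + 1.95 = −97.38 dBm
SNR = P_sig − N = −67.0 − (−97.38) = 30.38 dB → 30.4 dB

30.4 dB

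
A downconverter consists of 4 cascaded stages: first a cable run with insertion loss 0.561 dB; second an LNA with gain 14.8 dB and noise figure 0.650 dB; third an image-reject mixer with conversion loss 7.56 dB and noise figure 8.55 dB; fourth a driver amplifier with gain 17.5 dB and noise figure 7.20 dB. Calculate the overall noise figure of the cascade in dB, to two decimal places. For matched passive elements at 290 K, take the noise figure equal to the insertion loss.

Convert to linear (a loss of L dB is a gain of −L dB): F_i = 10^(NF_i/10), G_i = 10^(G_i,dB/10)
  Stage 1: F_1 = 10^(0.561/10) = 1.138, G_1 = 10^(−0.561/10) = 0.8788
  Stage 2: F_2 = 10^(0.650/10) = 1.161, G_2 = 10^(14.8/10) = 30.20
  Stage 3: F_3 = 10^(8.55/10) = 7.161, G_3 = 10^(−7.56/10) = 0.1754
  Stage 4: F_4 = 10^(7.20/10) = 5.248, G_4 = 10^(17.5/10) = 56.23
Friis cascade:
  F = 1.138 + (1.161 − 1)/0.8788 + (7.161 − 1)/26.54 + (5.248 − 1)/4.655 = 2.466
NF = 10 log₁₀(2.466) = 3.92 dB

3.92 dB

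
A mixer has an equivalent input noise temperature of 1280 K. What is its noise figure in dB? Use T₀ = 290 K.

7.34 dB

F = 1 + T_e/T₀ = 1 + 1280/290 = 5.41379
NF = 10 log₁₀(5.41379) = 7.34 dB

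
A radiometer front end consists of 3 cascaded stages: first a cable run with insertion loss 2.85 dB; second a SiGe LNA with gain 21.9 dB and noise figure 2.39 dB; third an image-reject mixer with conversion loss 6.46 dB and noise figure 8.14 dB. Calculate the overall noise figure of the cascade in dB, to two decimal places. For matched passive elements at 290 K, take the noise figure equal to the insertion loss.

5.33 dB

Convert to linear (a loss of L dB is a gain of −L dB): F_i = 10^(NF_i/10), G_i = 10^(G_i,dB/10)
  Stage 1: F_1 = 10^(2.85/10) = 1.928, G_1 = 10^(−2.85/10) = 0.5188
  Stage 2: F_2 = 10^(2.39/10) = 1.734, G_2 = 10^(21.9/10) = 154.9
  Stage 3: F_3 = 10^(8.14/10) = 6.516, G_3 = 10^(−6.46/10) = 0.2259
Friis cascade:
  F = 1.928 + (1.734 − 1)/0.5188 + (6.516 − 1)/80.35 = 3.411
NF = 10 log₁₀(3.411) = 5.33 dB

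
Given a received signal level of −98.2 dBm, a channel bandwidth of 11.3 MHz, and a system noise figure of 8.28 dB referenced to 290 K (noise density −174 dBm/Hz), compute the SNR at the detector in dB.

−3.0 dB

Noise floor: N = −174 + 10 log₁₀(B) + NF
10 log₁₀(1.13×10⁷) = 70.53 dB
N = −174 + 70.53 + 8.28 = −95.19 dBm
SNR = P_sig − N = −98.2 − (−95.19) = −3.01 dB → −3.0 dB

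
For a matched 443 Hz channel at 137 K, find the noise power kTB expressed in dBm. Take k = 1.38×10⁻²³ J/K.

P_n = kTB = 1.38×10⁻²³ × 137 × 4.43×10² = 8.38×10⁻¹⁹ W
In dBm: 10 log₁₀(8.38×10⁻¹⁹ / 10⁻³) = −150.8 dBm

−150.8 dBm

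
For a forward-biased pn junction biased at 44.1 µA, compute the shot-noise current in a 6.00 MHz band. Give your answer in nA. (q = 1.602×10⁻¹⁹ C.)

9.21 nA

I_n = √(2qI·B)
2qI·B = 2 × 1.602×10⁻¹⁹ × 4.41×10⁻⁵ × 6.00×10⁶ = 8.48×10⁻¹⁷ A²
I_n = √(8.48×10⁻¹⁷) = 9.21×10⁻⁹ A = 9.21 nA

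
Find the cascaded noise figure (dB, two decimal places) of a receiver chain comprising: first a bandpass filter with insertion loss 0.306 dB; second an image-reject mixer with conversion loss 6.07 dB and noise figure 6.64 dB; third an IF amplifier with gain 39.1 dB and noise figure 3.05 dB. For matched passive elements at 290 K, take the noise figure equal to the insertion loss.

Convert to linear (a loss of L dB is a gain of −L dB): F_i = 10^(NF_i/10), G_i = 10^(G_i,dB/10)
  Stage 1: F_1 = 10^(0.306/10) = 1.073, G_1 = 10^(−0.306/10) = 0.9320
  Stage 2: F_2 = 10^(6.64/10) = 4.613, G_2 = 10^(−6.07/10) = 0.2472
  Stage 3: F_3 = 10^(3.05/10) = 2.018, G_3 = 10^(39.1/10) = 8128
Friis cascade:
  F = 1.073 + (4.613 − 1)/0.9320 + (2.018 − 1)/0.2304 = 9.371
NF = 10 log₁₀(9.371) = 9.72 dB

9.72 dB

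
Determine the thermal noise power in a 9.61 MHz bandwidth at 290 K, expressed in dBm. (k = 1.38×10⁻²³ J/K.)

−104.1 dBm

P_n = kTB = 1.38×10⁻²³ × 290 × 9.61×10⁶ = 3.85×10⁻¹⁴ W
In dBm: 10 log₁₀(3.85×10⁻¹⁴ / 10⁻³) = −104.1 dBm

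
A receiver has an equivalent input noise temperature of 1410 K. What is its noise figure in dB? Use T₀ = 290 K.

F = 1 + T_e/T₀ = 1 + 1410/290 = 5.86207
NF = 10 log₁₀(5.86207) = 7.68 dB

7.68 dB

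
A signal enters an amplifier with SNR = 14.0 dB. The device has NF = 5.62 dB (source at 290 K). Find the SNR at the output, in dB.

By definition F = SNR_in/SNR_out, so in dB: SNR_out = SNR_in − NF
SNR_out = 14.0 − 5.62 = 8.38 dB

8.38 dB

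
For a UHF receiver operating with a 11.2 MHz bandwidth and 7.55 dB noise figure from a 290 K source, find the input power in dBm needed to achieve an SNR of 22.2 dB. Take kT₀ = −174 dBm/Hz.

Sensitivity = −174 + 10 log₁₀(B) + NF + SNR_min
= −174 + 70.49 + 7.55 + 22.2
= −73.76 dBm → −73.8 dBm

−73.8 dBm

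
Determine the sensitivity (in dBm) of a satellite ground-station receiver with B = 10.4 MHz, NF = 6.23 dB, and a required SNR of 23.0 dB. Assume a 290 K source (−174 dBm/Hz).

−74.6 dBm

Sensitivity = −174 + 10 log₁₀(B) + NF + SNR_min
= −174 + 70.17 + 6.23 + 23.0
= −74.60 dBm → −74.6 dBm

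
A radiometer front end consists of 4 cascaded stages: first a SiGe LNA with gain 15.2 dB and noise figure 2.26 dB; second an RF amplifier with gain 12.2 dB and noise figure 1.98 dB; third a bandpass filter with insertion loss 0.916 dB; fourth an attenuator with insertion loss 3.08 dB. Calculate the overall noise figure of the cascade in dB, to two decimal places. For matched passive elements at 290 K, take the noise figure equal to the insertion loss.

2.31 dB

Convert to linear (a loss of L dB is a gain of −L dB): F_i = 10^(NF_i/10), G_i = 10^(G_i,dB/10)
  Stage 1: F_1 = 10^(2.26/10) = 1.683, G_1 = 10^(15.2/10) = 33.11
  Stage 2: F_2 = 10^(1.98/10) = 1.578, G_2 = 10^(12.2/10) = 16.60
  Stage 3: F_3 = 10^(0.916/10) = 1.235, G_3 = 10^(−0.916/10) = 0.8098
  Stage 4: F_4 = 10^(3.08/10) = 2.032, G_4 = 10^(−3.08/10) = 0.4920
Friis cascade:
  F = 1.683 + (1.578 − 1)/33.11 + (1.235 − 1)/549.5 + (2.032 − 1)/445.0 = 1.703
NF = 10 log₁₀(1.703) = 2.31 dB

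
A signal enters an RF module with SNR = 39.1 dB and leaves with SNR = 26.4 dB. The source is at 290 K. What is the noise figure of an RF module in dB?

12.7 dB

NF (dB) = SNR_in(dB) − SNR_out(dB) when the source is at T₀
NF = 39.1 − 26.4 = 12.7 dB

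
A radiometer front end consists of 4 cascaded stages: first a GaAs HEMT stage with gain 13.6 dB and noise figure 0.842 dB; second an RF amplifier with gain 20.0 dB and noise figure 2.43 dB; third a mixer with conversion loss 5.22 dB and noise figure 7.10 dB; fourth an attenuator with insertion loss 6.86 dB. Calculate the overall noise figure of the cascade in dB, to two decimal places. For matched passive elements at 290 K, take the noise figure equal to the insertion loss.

0.98 dB

Convert to linear (a loss of L dB is a gain of −L dB): F_i = 10^(NF_i/10), G_i = 10^(G_i,dB/10)
  Stage 1: F_1 = 10^(0.842/10) = 1.214, G_1 = 10^(13.6/10) = 22.91
  Stage 2: F_2 = 10^(2.43/10) = 1.750, G_2 = 10^(20.0/10) = 100.0
  Stage 3: F_3 = 10^(7.10/10) = 5.129, G_3 = 10^(−5.22/10) = 0.3006
  Stage 4: F_4 = 10^(6.86/10) = 4.853, G_4 = 10^(−6.86/10) = 0.2061
Friis cascade:
  F = 1.214 + (1.750 − 1)/22.91 + (5.129 − 1)/2291 + (4.853 − 1)/688.7 = 1.254
NF = 10 log₁₀(1.254) = 0.98 dB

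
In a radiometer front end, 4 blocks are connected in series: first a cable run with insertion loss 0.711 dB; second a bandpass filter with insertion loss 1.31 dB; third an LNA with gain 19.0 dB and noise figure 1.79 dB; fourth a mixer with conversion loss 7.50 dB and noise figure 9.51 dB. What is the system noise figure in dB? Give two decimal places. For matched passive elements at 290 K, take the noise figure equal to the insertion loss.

4.09 dB

Convert to linear (a loss of L dB is a gain of −L dB): F_i = 10^(NF_i/10), G_i = 10^(G_i,dB/10)
  Stage 1: F_1 = 10^(0.711/10) = 1.178, G_1 = 10^(−0.711/10) = 0.8490
  Stage 2: F_2 = 10^(1.31/10) = 1.352, G_2 = 10^(−1.31/10) = 0.7396
  Stage 3: F_3 = 10^(1.79/10) = 1.510, G_3 = 10^(19.0/10) = 79.43
  Stage 4: F_4 = 10^(9.51/10) = 8.933, G_4 = 10^(−7.50/10) = 0.1778
Friis cascade:
  F = 1.178 + (1.352 − 1)/0.8490 + (1.510 − 1)/0.6279 + (8.933 − 1)/49.88 = 2.564
NF = 10 log₁₀(2.564) = 4.09 dB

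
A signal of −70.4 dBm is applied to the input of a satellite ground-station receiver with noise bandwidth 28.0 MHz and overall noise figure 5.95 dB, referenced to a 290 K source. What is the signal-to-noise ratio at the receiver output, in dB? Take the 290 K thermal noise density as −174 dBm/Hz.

23.2 dB

Noise floor: N = −174 + 10 log₁₀(B) + NF
10 log₁₀(2.80×10⁷) = 74.47 dB
N = −174 + 74.47 + 5.95 = −93.58 dBm
SNR = P_sig − N = −70.4 − (−93.58) = 23.18 dB → 23.2 dB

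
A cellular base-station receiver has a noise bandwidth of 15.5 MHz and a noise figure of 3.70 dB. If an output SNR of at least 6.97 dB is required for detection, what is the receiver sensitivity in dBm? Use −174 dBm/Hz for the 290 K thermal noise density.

Sensitivity = −174 + 10 log₁₀(B) + NF + SNR_min
= −174 + 71.9 + 3.70 + 6.97
= −91.43 dBm → −91.4 dBm

−91.4 dBm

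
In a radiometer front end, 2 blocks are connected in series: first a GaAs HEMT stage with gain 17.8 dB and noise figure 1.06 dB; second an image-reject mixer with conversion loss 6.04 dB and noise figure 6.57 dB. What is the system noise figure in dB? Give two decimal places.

1.26 dB

Convert to linear (a loss of L dB is a gain of −L dB): F_i = 10^(NF_i/10), G_i = 10^(G_i,dB/10)
  Stage 1: F_1 = 10^(1.06/10) = 1.276, G_1 = 10^(17.8/10) = 60.26
  Stage 2: F_2 = 10^(6.57/10) = 4.539, G_2 = 10^(−6.04/10) = 0.2489
Friis cascade:
  F = 1.276 + (4.539 − 1)/60.26 = 1.335
NF = 10 log₁₀(1.335) = 1.26 dB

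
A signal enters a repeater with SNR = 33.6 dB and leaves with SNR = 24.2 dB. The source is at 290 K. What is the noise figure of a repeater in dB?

NF (dB) = SNR_in(dB) − SNR_out(dB) when the source is at T₀
NF = 33.6 − 24.2 = 9.4 dB

9.4 dB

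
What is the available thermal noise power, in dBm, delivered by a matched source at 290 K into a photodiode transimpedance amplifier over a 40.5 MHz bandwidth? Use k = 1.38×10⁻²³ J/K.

P_n = kTB = 1.38×10⁻²³ × 290 × 4.05×10⁷ = 1.62×10⁻¹³ W
In dBm: 10 log₁₀(1.62×10⁻¹³ / 10⁻³) = −97.9 dBm

−97.9 dBm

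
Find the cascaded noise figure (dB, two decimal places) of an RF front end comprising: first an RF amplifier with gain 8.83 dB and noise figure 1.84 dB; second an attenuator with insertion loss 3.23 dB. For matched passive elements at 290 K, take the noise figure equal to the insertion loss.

2.23 dB

Convert to linear (a loss of L dB is a gain of −L dB): F_i = 10^(NF_i/10), G_i = 10^(G_i,dB/10)
  Stage 1: F_1 = 10^(1.84/10) = 1.528, G_1 = 10^(8.83/10) = 7.638
  Stage 2: F_2 = 10^(3.23/10) = 2.104, G_2 = 10^(−3.23/10) = 0.4753
Friis cascade:
  F = 1.528 + (2.104 − 1)/7.638 = 1.672
NF = 10 log₁₀(1.672) = 2.23 dB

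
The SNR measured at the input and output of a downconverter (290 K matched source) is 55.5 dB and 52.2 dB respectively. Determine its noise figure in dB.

NF (dB) = SNR_in(dB) − SNR_out(dB) when the source is at T₀
NF = 55.5 − 52.2 = 3.3 dB

3.3 dB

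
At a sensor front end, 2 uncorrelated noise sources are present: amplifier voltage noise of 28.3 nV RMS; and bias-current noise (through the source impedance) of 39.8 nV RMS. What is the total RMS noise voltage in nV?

Uncorrelated sources add in power (mean-square): V_tot = √(ΣV_i²)
V_tot = √[(2.83×10⁻⁸)² + (3.98×10⁻⁸)²] = 4.88×10⁻⁸ V = 48.8 nV

48.8 nV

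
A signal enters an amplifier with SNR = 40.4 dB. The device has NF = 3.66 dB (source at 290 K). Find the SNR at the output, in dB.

36.74 dB

By definition F = SNR_in/SNR_out, so in dB: SNR_out = SNR_in − NF
SNR_out = 40.4 − 3.66 = 36.74 dB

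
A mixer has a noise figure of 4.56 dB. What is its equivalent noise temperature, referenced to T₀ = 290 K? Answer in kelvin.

539 K

F = 10^(4.56/10) = 2.85759
T_e = (F − 1)·T₀ = (2.85759 − 1) × 290 = 539 K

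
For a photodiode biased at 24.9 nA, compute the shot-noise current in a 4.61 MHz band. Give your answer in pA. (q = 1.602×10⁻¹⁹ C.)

I_n = √(2qI·B)
2qI·B = 2 × 1.602×10⁻¹⁹ × 2.49×10⁻⁸ × 4.61×10⁶ = 3.68×10⁻²⁰ A²
I_n = √(3.68×10⁻²⁰) = 1.92×10⁻¹⁰ A = 192 pA

192 pA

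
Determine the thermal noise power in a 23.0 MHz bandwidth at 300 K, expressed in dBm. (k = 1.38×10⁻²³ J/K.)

−100.2 dBm

P_n = kTB = 1.38×10⁻²³ × 300 × 2.30×10⁷ = 9.52×10⁻¹⁴ W
In dBm: 10 log₁₀(9.52×10⁻¹⁴ / 10⁻³) = −100.2 dBm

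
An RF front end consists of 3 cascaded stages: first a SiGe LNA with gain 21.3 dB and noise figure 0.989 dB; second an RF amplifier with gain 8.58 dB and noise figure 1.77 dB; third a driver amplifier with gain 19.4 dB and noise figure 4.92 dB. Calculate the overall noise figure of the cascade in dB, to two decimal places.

1.01 dB

Convert to linear (a loss of L dB is a gain of −L dB): F_i = 10^(NF_i/10), G_i = 10^(G_i,dB/10)
  Stage 1: F_1 = 10^(0.989/10) = 1.256, G_1 = 10^(21.3/10) = 134.9
  Stage 2: F_2 = 10^(1.77/10) = 1.503, G_2 = 10^(8.58/10) = 7.211
  Stage 3: F_3 = 10^(4.92/10) = 3.105, G_3 = 10^(19.4/10) = 87.10
Friis cascade:
  F = 1.256 + (1.503 − 1)/134.9 + (3.105 − 1)/972.7 = 1.262
NF = 10 log₁₀(1.262) = 1.01 dB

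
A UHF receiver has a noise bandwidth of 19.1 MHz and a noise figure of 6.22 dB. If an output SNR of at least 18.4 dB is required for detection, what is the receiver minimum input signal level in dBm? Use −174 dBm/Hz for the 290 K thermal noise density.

Sensitivity = −174 + 10 log₁₀(B) + NF + SNR_min
= −174 + 72.81 + 6.22 + 18.4
= −76.57 dBm → −76.6 dBm

−76.6 dBm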